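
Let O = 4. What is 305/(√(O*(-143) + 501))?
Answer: -305*I*√71/71 ≈ -36.197*I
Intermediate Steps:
305/(√(O*(-143) + 501)) = 305/(√(4*(-143) + 501)) = 305/(√(-572 + 501)) = 305/(√(-71)) = 305/((I*√71)) = 305*(-I*√71/71) = -305*I*√71/71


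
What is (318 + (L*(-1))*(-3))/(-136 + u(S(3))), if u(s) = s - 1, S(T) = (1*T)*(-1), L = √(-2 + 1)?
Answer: -159/70 - 3*I/140 ≈ -2.2714 - 0.021429*I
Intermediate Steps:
L = I (L = √(-1) = I ≈ 1.0*I)
S(T) = -T (S(T) = T*(-1) = -T)
u(s) = -1 + s
(318 + (L*(-1))*(-3))/(-136 + u(S(3))) = (318 + (I*(-1))*(-3))/(-136 + (-1 - 1*3)) = (318 - I*(-3))/(-136 + (-1 - 3)) = (318 + 3*I)/(-136 - 4) = (318 + 3*I)/(-140) = (318 + 3*I)*(-1/140) = -159/70 - 3*I/140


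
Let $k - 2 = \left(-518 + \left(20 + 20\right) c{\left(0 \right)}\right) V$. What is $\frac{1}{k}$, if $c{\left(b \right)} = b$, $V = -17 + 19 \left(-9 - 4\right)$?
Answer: $\frac{1}{136754} \approx 7.3124 \cdot 10^{-6}$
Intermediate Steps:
$V = -264$ ($V = -17 + 19 \left(-9 - 4\right) = -17 + 19 \left(-13\right) = -17 - 247 = -264$)
$k = 136754$ ($k = 2 + \left(-518 + \left(20 + 20\right) 0\right) \left(-264\right) = 2 + \left(-518 + 40 \cdot 0\right) \left(-264\right) = 2 + \left(-518 + 0\right) \left(-264\right) = 2 - -136752 = 2 + 136752 = 136754$)
$\frac{1}{k} = \frac{1}{136754}$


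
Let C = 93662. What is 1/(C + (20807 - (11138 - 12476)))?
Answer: 1/115807 ≈ 8.6351e-6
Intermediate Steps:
1/(C + (20807 - (11138 - 12476))) = 1/(93662 + (20807 - (11138 - 12476))) = 1/(93662 + (20807 - 1*(-1338))) = 1/(93662 + (20807 + 1338)) = 1/(93662 + 22145) = 1/115807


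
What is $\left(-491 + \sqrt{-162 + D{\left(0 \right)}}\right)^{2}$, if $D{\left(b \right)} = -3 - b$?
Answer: $\left(491 - i \sqrt{165}\right)^{2} \approx 2.4092 \cdot 10^{5} - 12614.0 i$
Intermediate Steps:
$\left(-491 + \sqrt{-162 + D{\left(0 \right)}}\right)^{2} = \left(-491 + \sqrt{-162 - 3}\right)^{2} = \left(-491 + \sqrt{-165}\right)^{2} = \left(-491 + i \sqrt{165}\right)^{2}$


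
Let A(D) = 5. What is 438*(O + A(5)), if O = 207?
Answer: 92856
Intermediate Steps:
438*(O + A(5)) = 438*(207 + 5) = 438*212 = 92856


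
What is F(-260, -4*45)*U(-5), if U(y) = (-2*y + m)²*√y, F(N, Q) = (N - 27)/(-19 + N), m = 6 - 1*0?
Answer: 73472*I*√5/279 ≈ 588.85*I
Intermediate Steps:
m = 6 (m = 6 + 0 = 6)
F(N, Q) = (-27 + N)/(-19 + N)
U(y) = √y*(6 - 2*y)² (U(y) = (-2*y + 6)²*√y = (6 - 2*y)²*√y = √y*(6 - 2*y)²)
F(-260, -4*45)*U(-5) = ((-27 - 260)/(-19 - 260))*(4*√(-5)*(-3 - 5)²) = (-287/(-279))*(4*(I*√5)*(-8)²) = (-1/279*(-287))*(4*(I*√5)*64) = 287*(256*I*√5)/279 = 73472*I*√5/279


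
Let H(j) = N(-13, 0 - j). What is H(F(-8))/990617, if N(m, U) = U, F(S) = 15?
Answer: -15/990617 ≈ -1.5142e-5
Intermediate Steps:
H(j) = -j (H(j) = 0 - j = -j)
H(F(-8))/990617 = -1*15/990617 = -15*1/990617 = -15/990617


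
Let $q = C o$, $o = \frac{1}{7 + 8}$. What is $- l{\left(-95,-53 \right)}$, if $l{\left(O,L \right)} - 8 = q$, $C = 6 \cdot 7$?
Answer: $- \frac{54}{5} \approx -10.8$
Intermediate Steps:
$C = 42$
$o = \frac{1}{15} \approx 0.066667$
$q = \frac{14}{5}$ ($q = 42 \cdot \frac{1}{15} = \frac{14}{5} \approx 2.8$)
$l{\left(O,L \right)} = \frac{54}{5}$ ($l{\left(O,L \right)} = 8 + \frac{14}{5} = \frac{54}{5}$)
$- l{\left(-95,-53 \right)} = \left(-1\right) \frac{54}{5} = - \frac{54}{5}$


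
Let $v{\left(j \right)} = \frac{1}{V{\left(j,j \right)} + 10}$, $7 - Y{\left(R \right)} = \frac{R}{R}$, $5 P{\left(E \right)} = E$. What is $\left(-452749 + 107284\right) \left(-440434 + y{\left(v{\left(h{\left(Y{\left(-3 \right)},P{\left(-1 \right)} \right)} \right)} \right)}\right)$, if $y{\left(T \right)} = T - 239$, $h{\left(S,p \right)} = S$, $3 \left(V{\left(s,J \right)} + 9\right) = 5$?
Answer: $\frac{1217895747165}{8} \approx 1.5224 \cdot 10^{11}$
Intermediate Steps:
$V{\left(s,J \right)} = - \frac{22}{3}$ ($V{\left(s,J \right)} = -9 + \frac{1}{3} \cdot 5 = -9 + \frac{5}{3} = - \frac{22}{3}$)
$P{\left(E \right)} = \frac{E}{5}$
$Y{\left(R \right)} = 6$ ($Y{\left(R \right)} = 7 - \frac{R}{R} = 7 - 1 = 6$)
$v{\left(j \right)} = \frac{3}{8}$ ($v{\left(j \right)} = \frac{1}{- \frac{22}{3} + 10} = \frac{1}{\frac{8}{3}} = \frac{3}{8}$)
$y{\left(T \right)} = -239 + T$
$\left(-452749 + 107284\right) \left(-440434 + y{\left(v{\left(h{\left(Y{\left(-3 \right)},P{\left(-1 \right)} \right)} \right)} \right)}\right) = \left(-452749 + 107284\right) \left(-440434 + \left(-239 + \frac{3}{8}\right)\right) = - 345465 \left(-440434 - \frac{1909}{8}\right) = \left(-345465\right) \left(- \frac{3525381}{8}\right) = \frac{1217895747165}{8}$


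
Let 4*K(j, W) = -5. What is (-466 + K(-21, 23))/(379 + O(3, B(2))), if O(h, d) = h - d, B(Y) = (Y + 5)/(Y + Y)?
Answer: -623/507 ≈ -1.2288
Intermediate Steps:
K(j, W) = -5/4 (K(j, W) = (¼)*(-5) = -5/4)
B(Y) = (5 + Y)/(2*Y) (B(Y) = (5 + Y)/((2*Y)) = (5 + Y)*(1/(2*Y)) = (5 + Y)/(2*Y))
(-466 + K(-21, 23))/(379 + O(3, B(2))) = (-466 - 5/4)/(379 + (3 - (5 + 2)/(2*2))) = -1869/(4*(379 + (3 - 7/(2*2)))) = -1869/(4*(379 + (3 - 1*7/4))) = -1869/(4*(379 + (3 - 7/4))) = -1869/(4*(379 + 5/4)) = -1869/(4*1521/4) = -1869/4*4/1521 = -623/507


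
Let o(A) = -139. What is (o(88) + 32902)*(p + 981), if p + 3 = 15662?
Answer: 545176320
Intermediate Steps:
p = 15659 (p = -3 + 15662 = 15659)
(o(88) + 32902)*(p + 981) = (-139 + 32902)*(15659 + 981) = 32763*16640 = 545176320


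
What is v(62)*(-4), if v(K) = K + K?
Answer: -496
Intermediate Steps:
v(K) = 2*K
v(62)*(-4) = (2*62)*(-4) = 124*(-4) = -496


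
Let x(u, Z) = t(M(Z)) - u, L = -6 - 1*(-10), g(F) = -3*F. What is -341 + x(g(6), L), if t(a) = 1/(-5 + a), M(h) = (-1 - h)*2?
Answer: -4846/15 ≈ -323.07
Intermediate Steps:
M(h) = -2 - 2*h
L = 4 (L = -6 + 10 = 4)
x(u, Z) = 1/(-7 - 2*Z) - u (x(u, Z) = 1/(-5 + (-2 - 2*Z)) - u = 1/(-7 - 2*Z) - u)
-341 + x(g(6), L) = -341 + (-1 - (-3*6)*(7 + 2*4))/(7 + 2*4) = -341 + (-1 - 1*(-18)*(7 + 8))/(7 + 8) = -341 + (-1 - 1*(-18)*15)/15 = -341 + (-1 + 270)/15 = -341 + (1/15)*269 = -341 + 269/15 = -4846/15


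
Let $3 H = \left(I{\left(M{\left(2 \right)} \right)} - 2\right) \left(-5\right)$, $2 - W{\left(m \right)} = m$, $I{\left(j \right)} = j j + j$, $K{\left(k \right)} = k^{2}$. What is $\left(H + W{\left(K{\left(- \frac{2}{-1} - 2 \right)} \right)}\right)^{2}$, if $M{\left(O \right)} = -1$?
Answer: $\frac{256}{9} \approx 28.444$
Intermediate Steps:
$I{\left(j \right)} = j + j^{2}$ ($I{\left(j \right)} = j^{2} + j = j + j^{2}$)
$W{\left(m \right)} = 2 - m$
$H = \frac{10}{3}$ ($H = \frac{\left(- (1 - 1) - 2\right) \left(-5\right)}{3} = \frac{\left(\left(-1\right) 0 - 2\right) \left(-5\right)}{3} = \frac{\left(0 - 2\right) \left(-5\right)}{3} = \frac{\left(-2\right) \left(-5\right)}{3} = \frac{1}{3} \cdot 10 = \frac{10}{3} \approx 3.3333$)
$\left(H + W{\left(K{\left(- \frac{2}{-1} - 2 \right)} \right)}\right)^{2} = \left(\frac{10}{3} + \left(2 - \left(- \frac{2}{-1} - 2\right)^{2}\right)\right)^{2} = \left(\frac{10}{3} + \left(2 - \left(\left(-2\right) \left(-1\right) - 2\right)^{2}\right)\right)^{2} = \left(\frac{10}{3} + \left(2 - \left(2 - 2\right)^{2}\right)\right)^{2} = \left(\frac{10}{3} + \left(2 - 0^{2}\right)\right)^{2} = \left(\frac{10}{3} + \left(2 - 0\right)\right)^{2} = \left(\frac{10}{3} + \left(2 + 0\right)\right)^{2} = \left(\frac{10}{3} + 2\right)^{2} = \left(\frac{16}{3}\right)^{2} = \frac{256}{9}$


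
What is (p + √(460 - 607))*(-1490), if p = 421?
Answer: -627290 - 10430*I*√3 ≈ -6.2729e+5 - 18065.0*I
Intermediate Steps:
(p + √(460 - 607))*(-1490) = (421 + √(460 - 607))*(-1490) = (421 + √(-147))*(-1490) = (421 + 7*I*√3)*(-1490) = -627290 - 10430*I*√3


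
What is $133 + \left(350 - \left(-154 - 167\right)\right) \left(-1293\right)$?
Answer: $-867470$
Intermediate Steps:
$133 + \left(350 - \left(-154 - 167\right)\right) \left(-1293\right) = 133 + \left(350 - -321\right) \left(-1293\right) = 133 + \left(350 + 321\right) \left(-1293\right) = 133 + 671 \left(-1293\right) = 133 - 867603 = -867470$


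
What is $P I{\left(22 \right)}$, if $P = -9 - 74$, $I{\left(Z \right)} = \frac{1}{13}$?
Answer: $- \frac{83}{13} \approx -6.3846$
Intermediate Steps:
$I{\left(Z \right)} = \frac{1}{13}$
$P = -83$
$P I{\left(22 \right)} = \left(-83\right) \frac{1}{13} = - \frac{83}{13}$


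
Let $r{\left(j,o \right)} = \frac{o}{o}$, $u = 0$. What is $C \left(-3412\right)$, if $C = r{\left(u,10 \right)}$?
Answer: $-3412$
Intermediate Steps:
$r{\left(j,o \right)} = 1$
$C = 1$
$C \left(-3412\right) = 1 \left(-3412\right) = -3412$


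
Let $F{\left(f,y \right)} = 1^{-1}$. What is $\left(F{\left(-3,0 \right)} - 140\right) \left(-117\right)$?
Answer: $16263$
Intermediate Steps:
$F{\left(f,y \right)} = 1$
$\left(F{\left(-3,0 \right)} - 140\right) \left(-117\right) = \left(1 - 140\right) \left(-117\right) = \left(-139\right) \left(-117\right) = 16263$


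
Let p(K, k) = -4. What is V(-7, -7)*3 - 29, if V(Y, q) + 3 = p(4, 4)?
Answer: -50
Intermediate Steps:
V(Y, q) = -7 (V(Y, q) = -3 - 4 = -7)
V(-7, -7)*3 - 29 = -7*3 - 29 = -21 - 29 = -50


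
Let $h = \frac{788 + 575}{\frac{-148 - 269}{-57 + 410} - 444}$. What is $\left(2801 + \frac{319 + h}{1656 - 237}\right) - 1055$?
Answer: $\frac{389397925918}{222994431} \approx 1746.2$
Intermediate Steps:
$h = - \frac{481139}{157149}$ ($h = \frac{1363}{- \frac{417}{353} - 444} = \frac{1363}{- \frac{157149}{353}} = 1363 \left(- \frac{353}{157149}\right) = - \frac{481139}{157149} \approx -3.0617$)
$\left(2801 + \frac{319 + h}{1656 - 237}\right) - 1055 = \left(2801 + \frac{319 - \frac{481139}{157149}}{1656 - 237}\right) - 1055 = \left(2801 + \frac{49649392}{157149 \cdot 1419}\right) - 1055 = \left(2801 + \frac{49649392}{157149} \cdot \frac{1}{1419}\right) - 1055 = \left(2801 + \frac{49649392}{222994431}\right) - 1055 = \frac{624657050623}{222994431} - 1055 = \frac{389397925918}{222994431}$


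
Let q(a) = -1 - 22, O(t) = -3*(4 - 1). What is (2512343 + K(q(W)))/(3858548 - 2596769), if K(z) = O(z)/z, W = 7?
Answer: 57783898/29020917 ≈ 1.9911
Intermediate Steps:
O(t) = -9 (O(t) = -3*3 = -9)
q(a) = -23
K(z) = -9/z
(2512343 + K(q(W)))/(3858548 - 2596769) = (2512343 - 9/(-23))/(3858548 - 2596769) = (2512343 - 9*(-1/23))/1261779 = (2512343 + 9/23)*(1/1261779) = (57783898/23)*(1/1261779) = 57783898/29020917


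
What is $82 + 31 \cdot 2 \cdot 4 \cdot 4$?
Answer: $1074$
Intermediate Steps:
$82 + 31 \cdot 2 \cdot 4 \cdot 4 = 82 + 31 \cdot 8 \cdot 4 = 82 + 31 \cdot 32 = 82 + 992 = 1074$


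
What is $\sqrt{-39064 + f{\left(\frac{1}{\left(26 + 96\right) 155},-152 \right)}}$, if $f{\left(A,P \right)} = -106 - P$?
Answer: $i \sqrt{39018} \approx 197.53 i$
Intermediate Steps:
$\sqrt{-39064 + f{\left(\frac{1}{\left(26 + 96\right) 155},-152 \right)}} = \sqrt{-39064 - -46} = \sqrt{-39064 + \left(-106 + 152\right)} = \sqrt{-39064 + 46} = \sqrt{-39018} = i \sqrt{39018}$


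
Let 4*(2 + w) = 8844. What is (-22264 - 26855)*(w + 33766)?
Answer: -1767056025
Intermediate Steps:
w = 2209 (w = -2 + (1/4)*8844 = -2 + 2211 = 2209)
(-22264 - 26855)*(w + 33766) = (-22264 - 26855)*(2209 + 33766) = -49119*35975 = -1767056025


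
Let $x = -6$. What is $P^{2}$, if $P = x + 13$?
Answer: $49$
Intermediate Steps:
$P = 7$ ($P = -6 + 13 = 7$)
$P^{2} = 7^{2} = 49$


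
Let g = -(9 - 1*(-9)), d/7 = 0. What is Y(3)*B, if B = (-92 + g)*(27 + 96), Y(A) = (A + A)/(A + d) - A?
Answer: 13530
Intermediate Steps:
d = 0 (d = 7*0 = 0)
Y(A) = 2 - A (Y(A) = (A + A)/(A + 0) - A = (2*A)/A - A = 2 - A)
g = -18 (g = -(9 + 9) = -1*18 = -18)
B = -13530 (B = (-92 - 18)*(27 + 96) = -110*123 = -13530)
Y(3)*B = (2 - 1*3)*(-13530) = (2 - 3)*(-13530) = -1*(-13530) = 13530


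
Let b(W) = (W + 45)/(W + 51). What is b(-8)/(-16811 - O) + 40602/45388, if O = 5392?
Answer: 19381113751/21666619926 ≈ 0.89452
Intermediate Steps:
b(W) = (45 + W)/(51 + W)
b(-8)/(-16811 - O) + 40602/45388 = ((45 - 8)/(51 - 8))/(-16811 - 1*5392) + 40602/45388 = (37/43)/(-16811 - 5392) + 40602*(1/45388) = ((1/43)*37)/(-22203) + 20301/22694 = (37/43)*(-1/22203) + 20301/22694 = -37/954729 + 20301/22694 = 19381113751/21666619926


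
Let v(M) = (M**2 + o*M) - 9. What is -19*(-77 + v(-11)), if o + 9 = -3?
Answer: -3173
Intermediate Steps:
o = -12 (o = -9 - 3 = -12)
v(M) = -9 + M**2 - 12*M (v(M) = (M**2 - 12*M) - 9 = -9 + M**2 - 12*M)
-19*(-77 + v(-11)) = -19*(-77 + (-9 + (-11)**2 - 12*(-11))) = -19*(-77 + (-9 + 121 + 132)) = -19*(-77 + 244) = -19*167 = -3173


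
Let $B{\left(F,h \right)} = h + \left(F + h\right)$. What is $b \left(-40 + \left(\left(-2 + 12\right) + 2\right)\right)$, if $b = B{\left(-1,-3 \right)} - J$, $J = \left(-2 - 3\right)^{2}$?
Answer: $896$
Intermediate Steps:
$B{\left(F,h \right)} = F + 2 h$
$J = 25$ ($J = \left(-5\right)^{2} = 25$)
$b = -32$ ($b = \left(-1 + 2 \left(-3\right)\right) - 25 = \left(-1 - 6\right) - 25 = -7 - 25 = -32$)
$b \left(-40 + \left(\left(-2 + 12\right) + 2\right)\right) = - 32 \left(-40 + \left(\left(-2 + 12\right) + 2\right)\right) = - 32 \left(-40 + \left(10 + 2\right)\right) = - 32 \left(-40 + 12\right) = \left(-32\right) \left(-28\right) = 896$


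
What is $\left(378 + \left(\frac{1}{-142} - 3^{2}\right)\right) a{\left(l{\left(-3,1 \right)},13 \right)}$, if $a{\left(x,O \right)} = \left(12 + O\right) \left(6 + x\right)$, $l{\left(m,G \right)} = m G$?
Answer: $\frac{3929775}{142} \approx 27674.0$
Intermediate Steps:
$l{\left(m,G \right)} = G m$
$a{\left(x,O \right)} = \left(6 + x\right) \left(12 + O\right)$
$\left(378 + \left(\frac{1}{-142} - 3^{2}\right)\right) a{\left(l{\left(-3,1 \right)},13 \right)} = \left(378 + \left(\frac{1}{-142} - 3^{2}\right)\right) \left(72 + 6 \cdot 13 + 12 \cdot 1 \left(-3\right) + 13 \cdot 1 \left(-3\right)\right) = \left(378 - \frac{1279}{142}\right) \left(72 + 78 + 12 \left(-3\right) + 13 \left(-3\right)\right) = \left(378 - \frac{1279}{142}\right) \left(72 + 78 - 36 - 39\right) = \left(378 - \frac{1279}{142}\right) 75 = \frac{52397}{142} \cdot 75 = \frac{3929775}{142}$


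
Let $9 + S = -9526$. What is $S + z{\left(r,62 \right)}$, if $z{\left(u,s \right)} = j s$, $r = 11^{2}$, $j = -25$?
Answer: $-11085$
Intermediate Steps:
$S = -9535$ ($S = -9 - 9526 = -9535$)
$r = 121$
$z{\left(u,s \right)} = - 25 s$
$S + z{\left(r,62 \right)} = -9535 - 1550 = -11085$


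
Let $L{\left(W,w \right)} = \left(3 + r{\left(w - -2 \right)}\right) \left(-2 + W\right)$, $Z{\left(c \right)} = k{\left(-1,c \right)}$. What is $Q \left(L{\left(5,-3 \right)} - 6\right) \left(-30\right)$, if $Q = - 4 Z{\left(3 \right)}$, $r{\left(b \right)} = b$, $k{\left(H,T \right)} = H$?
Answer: $0$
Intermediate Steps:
$Z{\left(c \right)} = -1$
$Q = 4$ ($Q = \left(-4\right) \left(-1\right) = 4$)
$L{\left(W,w \right)} = \left(-2 + W\right) \left(5 + w\right)$ ($L{\left(W,w \right)} = \left(3 + \left(w - -2\right)\right) \left(-2 + W\right) = \left(3 + \left(w + 2\right)\right) \left(-2 + W\right) = \left(3 + \left(2 + w\right)\right) \left(-2 + W\right) = \left(5 + w\right) \left(-2 + W\right) = \left(-2 + W\right) \left(5 + w\right)$)
$Q \left(L{\left(5,-3 \right)} - 6\right) \left(-30\right) = 4 \left(\left(-10 - -6 + 5 \cdot 5 + 5 \left(-3\right)\right) - 6\right) \left(-30\right) = 4 \left(\left(-10 + 6 + 25 - 15\right) - 6\right) \left(-30\right) = 4 \left(6 - 6\right) \left(-30\right) = 4 \cdot 0 \left(-30\right) = 0 \left(-30\right) = 0$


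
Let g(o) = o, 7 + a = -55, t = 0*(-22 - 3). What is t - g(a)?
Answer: 62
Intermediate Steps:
t = 0 (t = 0*(-25) = 0)
a = -62 (a = -7 - 55 = -62)
t - g(a) = 0 - 1*(-62) = 0 + 62 = 62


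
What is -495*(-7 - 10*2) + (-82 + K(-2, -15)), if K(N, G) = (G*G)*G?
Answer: 9908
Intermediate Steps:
K(N, G) = G**3 (K(N, G) = G**2*G = G**3)
-495*(-7 - 10*2) + (-82 + K(-2, -15)) = -495*(-7 - 10*2) + (-82 + (-15)**3) = -495*(-7 - 20) + (-82 - 3375) = -495*(-27) - 3457 = 13365 - 3457 = 9908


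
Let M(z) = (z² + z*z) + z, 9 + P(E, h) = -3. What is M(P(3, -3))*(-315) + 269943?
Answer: 183003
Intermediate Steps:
P(E, h) = -12 (P(E, h) = -9 - 3 = -12)
M(z) = z + 2*z² (M(z) = (z² + z²) + z = 2*z² + z = z + 2*z²)
M(P(3, -3))*(-315) + 269943 = -12*(1 + 2*(-12))*(-315) + 269943 = -12*(1 - 24)*(-315) + 269943 = -12*(-23)*(-315) + 269943 = 276*(-315) + 269943 = -86940 + 269943 = 183003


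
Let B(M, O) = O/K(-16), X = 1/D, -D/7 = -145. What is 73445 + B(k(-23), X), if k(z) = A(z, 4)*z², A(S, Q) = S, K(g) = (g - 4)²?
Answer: 29818670001/406000 ≈ 73445.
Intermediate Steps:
D = 1015 (D = -7*(-145) = 1015)
X = 1/1015 ≈ 0.00098522
K(g) = (-4 + g)²
k(z) = z³ (k(z) = z*z² = z³)
B(M, O) = O/400 (B(M, O) = O/((-4 - 16)²) = O/((-20)²) = O/400)
73445 + B(k(-23), X) = 73445 + (1/400)*(1/1015) = 73445 + 1/406000 = 29818670001/406000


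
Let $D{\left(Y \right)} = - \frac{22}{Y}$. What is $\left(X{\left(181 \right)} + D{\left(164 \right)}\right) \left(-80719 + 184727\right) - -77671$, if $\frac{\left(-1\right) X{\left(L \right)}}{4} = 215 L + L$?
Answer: $- \frac{666870057485}{41} \approx -1.6265 \cdot 10^{10}$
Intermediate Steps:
$X{\left(L \right)} = - 864 L$ ($X{\left(L \right)} = - 4 \left(215 L + L\right) = - 4 \cdot 216 L = - 864 L$)
$\left(X{\left(181 \right)} + D{\left(164 \right)}\right) \left(-80719 + 184727\right) - -77671 = \left(\left(-864\right) 181 - \frac{22}{164}\right) \left(-80719 + 184727\right) - -77671 = \left(-156384 - \frac{11}{82}\right) 104008 + 77671 = \left(- \frac{12823499}{82}\right) 104008 + 77671 = - \frac{666873241996}{41} + 77671 = - \frac{666870057485}{41}$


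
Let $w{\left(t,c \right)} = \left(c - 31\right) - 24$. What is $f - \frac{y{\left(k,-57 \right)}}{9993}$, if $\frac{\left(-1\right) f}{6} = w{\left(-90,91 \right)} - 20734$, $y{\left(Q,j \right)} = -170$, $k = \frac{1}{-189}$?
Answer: $\frac{1241010854}{9993} \approx 1.2419 \cdot 10^{5}$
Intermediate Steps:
$k = - \frac{1}{189} \approx -0.005291$
$w{\left(t,c \right)} = -55 + c$ ($w{\left(t,c \right)} = \left(-31 + c\right) - 24 = -55 + c$)
$f = 124188$ ($f = - 6 \left(\left(-55 + 91\right) - 20734\right) = - 6 \left(36 - 20734\right) = \left(-6\right) \left(-20698\right) = 124188$)
$f - \frac{y{\left(k,-57 \right)}}{9993} = 124188 - - \frac{170}{9993} = 124188 + \frac{170}{9993} = \frac{1241010854}{9993}$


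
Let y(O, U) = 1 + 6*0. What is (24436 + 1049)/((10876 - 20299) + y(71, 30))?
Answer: -25485/9422 ≈ -2.7048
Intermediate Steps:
y(O, U) = 1 (y(O, U) = 1 + 0 = 1)
(24436 + 1049)/((10876 - 20299) + y(71, 30)) = (24436 + 1049)/((10876 - 20299) + 1) = 25485/(-9423 + 1) = 25485/(-9422) = 25485*(-1/9422) = -25485/9422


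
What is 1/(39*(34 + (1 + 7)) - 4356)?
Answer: -1/2718 ≈ -0.00036792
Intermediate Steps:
1/(39*(34 + (1 + 7)) - 4356) = 1/(39*(34 + 8) - 4356) = 1/(39*42 - 4356) = 1/(1638 - 4356) = 1/(-2718) = -1/2718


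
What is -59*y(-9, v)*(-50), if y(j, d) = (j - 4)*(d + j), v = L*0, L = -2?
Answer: 345150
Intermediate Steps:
v = 0 (v = -2*0 = 0)
y(j, d) = (-4 + j)*(d + j)
-59*y(-9, v)*(-50) = -59*((-9)² - 4*0 - 4*(-9) + 0*(-9))*(-50) = -59*(81 + 0 + 36 + 0)*(-50) = -59*117*(-50) = -6903*(-50) = 345150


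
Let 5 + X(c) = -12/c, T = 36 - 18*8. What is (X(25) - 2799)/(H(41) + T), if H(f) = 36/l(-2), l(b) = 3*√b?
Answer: 105168/4075 - 17528*I*√2/12225 ≈ 25.808 - 2.0277*I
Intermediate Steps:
T = -108 (T = 36 - 144 = -108)
X(c) = -5 - 12/c
H(f) = -6*I*√2 (H(f) = 36/((3*√(-2))) = 36/((3*(I*√2))) = 36/((3*I*√2)) = 36*(-I*√2/6) = -6*I*√2)
(X(25) - 2799)/(H(41) + T) = ((-5 - 12/25) - 2799)/(-6*I*√2 - 108) = ((-5 - 12*1/25) - 2799)/(-108 - 6*I*√2) = ((-5 - 12/25) - 2799)/(-108 - 6*I*√2) = (-137/25 - 2799)/(-108 - 6*I*√2) = -70112/(25*(-108 - 6*I*√2))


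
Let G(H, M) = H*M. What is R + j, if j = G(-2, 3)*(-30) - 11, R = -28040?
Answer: -27871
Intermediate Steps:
j = 169 (j = -2*3*(-30) - 11 = -6*(-30) - 11 = 180 - 11 = 169)
R + j = -28040 + 169 = -27871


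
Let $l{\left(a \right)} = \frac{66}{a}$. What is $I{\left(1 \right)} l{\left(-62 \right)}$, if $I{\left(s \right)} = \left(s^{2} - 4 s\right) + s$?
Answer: $\frac{66}{31} \approx 2.129$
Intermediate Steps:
$I{\left(s \right)} = s^{2} - 3 s$
$I{\left(1 \right)} l{\left(-62 \right)} = 1 \left(-3 + 1\right) \frac{66}{-62} = 1 \left(-2\right) 66 \left(- \frac{1}{62}\right) = \left(-2\right) \left(- \frac{33}{31}\right) = \frac{66}{31}$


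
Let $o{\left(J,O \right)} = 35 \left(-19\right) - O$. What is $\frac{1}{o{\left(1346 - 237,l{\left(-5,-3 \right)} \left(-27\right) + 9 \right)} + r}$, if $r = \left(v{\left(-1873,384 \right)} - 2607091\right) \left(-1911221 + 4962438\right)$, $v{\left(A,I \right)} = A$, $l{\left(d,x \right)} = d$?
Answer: $- \frac{1}{7960515309997} \approx -1.2562 \cdot 10^{-13}$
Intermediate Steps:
$o{\left(J,O \right)} = -665 - O$
$r = -7960515309188$ ($r = \left(-1873 - 2607091\right) \left(-1911221 + 4962438\right) = \left(-2608964\right) 3051217 = -7960515309188$)
$\frac{1}{o{\left(1346 - 237,l{\left(-5,-3 \right)} \left(-27\right) + 9 \right)} + r} = \frac{1}{\left(-665 - \left(\left(-5\right) \left(-27\right) + 9\right)\right) - 7960515309188} = \frac{1}{\left(-665 - \left(135 + 9\right)\right) - 7960515309188} = \frac{1}{\left(-665 - 144\right) - 7960515309188} = \frac{1}{-809 - 7960515309188} = \frac{1}{-7960515309997} = - \frac{1}{7960515309997}$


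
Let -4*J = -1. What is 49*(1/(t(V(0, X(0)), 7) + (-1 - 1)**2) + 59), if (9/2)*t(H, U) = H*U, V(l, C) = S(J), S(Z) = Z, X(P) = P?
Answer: 229271/79 ≈ 2902.2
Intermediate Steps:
J = 1/4 (J = -1/4*(-1) = 1/4 ≈ 0.25000)
V(l, C) = 1/4
t(H, U) = 2*H*U/9 (t(H, U) = 2*(H*U)/9 = 2*H*U/9)
49*(1/(t(V(0, X(0)), 7) + (-1 - 1)**2) + 59) = 49*(1/((2/9)*(1/4)*7 + (-1 - 1)**2) + 59) = 49*(1/(7/18 + (-2)**2) + 59) = 49*(1/(7/18 + 4) + 59) = 49*(1/(79/18) + 59) = 49*(18/79 + 59) = 49*(4679/79) = 229271/79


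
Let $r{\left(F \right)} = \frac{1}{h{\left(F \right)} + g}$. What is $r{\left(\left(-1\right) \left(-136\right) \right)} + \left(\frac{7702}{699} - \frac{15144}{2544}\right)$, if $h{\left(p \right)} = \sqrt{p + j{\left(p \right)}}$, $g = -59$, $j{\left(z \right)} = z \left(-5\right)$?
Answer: $\frac{1506384029}{298228350} - \frac{4 i \sqrt{34}}{4025} \approx 5.0511 - 0.0057947 i$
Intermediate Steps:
$j{\left(z \right)} = - 5 z$
$h{\left(p \right)} = 2 \sqrt{- p}$ ($h{\left(p \right)} = \sqrt{p - 5 p} = \sqrt{- 4 p} = 2 \sqrt{- p}$)
$r{\left(F \right)} = \frac{1}{-59 + 2 \sqrt{- F}}$ ($r{\left(F \right)} = \frac{1}{2 \sqrt{- F} - 59} = \frac{1}{-59 + 2 \sqrt{- F}}$)
$r{\left(\left(-1\right) \left(-136\right) \right)} + \left(\frac{7702}{699} - \frac{15144}{2544}\right) = \frac{1}{-59 + 2 \sqrt{- \left(-1\right) \left(-136\right)}} + \left(\frac{7702}{699} - \frac{15144}{2544}\right) = \frac{1}{-59 + 2 \sqrt{\left(-1\right) 136}} + \left(7702 \cdot \frac{1}{699} - \frac{631}{106}\right) = \frac{1}{-59 + 2 \sqrt{-136}} + \left(\frac{7702}{699} - \frac{631}{106}\right) = \frac{1}{-59 + 2 \cdot 2 i \sqrt{34}} + \frac{375343}{74094} = \frac{1}{-59 + 4 i \sqrt{34}} + \frac{375343}{74094} = \frac{375343}{74094} + \frac{1}{-59 + 4 i \sqrt{34}}$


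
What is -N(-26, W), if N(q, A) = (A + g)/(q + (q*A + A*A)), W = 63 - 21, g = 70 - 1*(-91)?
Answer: -203/646 ≈ -0.31424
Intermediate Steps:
g = 161 (g = 70 + 91 = 161)
W = 42
N(q, A) = (161 + A)/(q + A**2 + A*q) (N(q, A) = (A + 161)/(q + (q*A + A*A)) = (161 + A)/(q + (A*q + A**2)) = (161 + A)/(q + (A**2 + A*q)) = (161 + A)/(q + A**2 + A*q))
-N(-26, W) = -(161 + 42)/(-26 + 42**2 + 42*(-26)) = -203/(-26 + 1764 - 1092) = -203/646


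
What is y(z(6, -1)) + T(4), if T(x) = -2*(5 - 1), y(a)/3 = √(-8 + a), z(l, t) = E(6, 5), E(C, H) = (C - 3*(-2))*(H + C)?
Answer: -8 + 6*√31 ≈ 25.407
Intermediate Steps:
E(C, H) = (6 + C)*(C + H) (E(C, H) = (C + 6)*(C + H) = (6 + C)*(C + H))
z(l, t) = 132 (z(l, t) = 6² + 6*6 + 6*5 + 6*5 = 36 + 36 + 30 + 30 = 132)
y(a) = 3*√(-8 + a)
T(x) = -8 (T(x) = -2*4 = -8)
y(z(6, -1)) + T(4) = 3*√(-8 + 132) - 8 = 3*√124 - 8 = 3*(2*√31) - 8 = 6*√31 - 8 = -8 + 6*√31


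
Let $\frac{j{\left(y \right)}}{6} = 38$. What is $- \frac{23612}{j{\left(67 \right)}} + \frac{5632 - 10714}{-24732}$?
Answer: $- \frac{8094629}{78318} \approx -103.36$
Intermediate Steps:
$j{\left(y \right)} = 228$ ($j{\left(y \right)} = 6 \cdot 38 = 228$)
$- \frac{23612}{j{\left(67 \right)}} + \frac{5632 - 10714}{-24732} = - \frac{23612}{228} + \frac{5632 - 10714}{-24732} = \left(-23612\right) \frac{1}{228} + \left(5632 - 10714\right) \left(- \frac{1}{24732}\right) = - \frac{5903}{57} - - \frac{847}{4122} = - \frac{5903}{57} + \frac{847}{4122} = - \frac{8094629}{78318}$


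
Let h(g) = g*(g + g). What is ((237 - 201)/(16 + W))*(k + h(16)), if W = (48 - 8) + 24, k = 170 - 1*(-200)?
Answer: 3969/10 ≈ 396.90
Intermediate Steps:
k = 370 (k = 170 + 200 = 370)
W = 64 (W = 40 + 24 = 64)
h(g) = 2*g² (h(g) = g*(2*g) = 2*g²)
((237 - 201)/(16 + W))*(k + h(16)) = ((237 - 201)/(16 + 64))*(370 + 2*16²) = (36/80)*(370 + 2*256) = (36*(1/80))*(370 + 512) = (9/20)*882 = 3969/10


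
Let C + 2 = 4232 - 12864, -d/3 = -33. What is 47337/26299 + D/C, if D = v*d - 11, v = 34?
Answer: 320474513/227065566 ≈ 1.4114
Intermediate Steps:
d = 99 (d = -3*(-33) = 99)
D = 3355 (D = 34*99 - 11 = 3366 - 11 = 3355)
C = -8634 (C = -2 + (4232 - 12864) = -2 - 8632 = -8634)
47337/26299 + D/C = 47337/26299 + 3355/(-8634) = 47337*(1/26299) + 3355*(-1/8634) = 47337/26299 - 3355/8634 = 320474513/227065566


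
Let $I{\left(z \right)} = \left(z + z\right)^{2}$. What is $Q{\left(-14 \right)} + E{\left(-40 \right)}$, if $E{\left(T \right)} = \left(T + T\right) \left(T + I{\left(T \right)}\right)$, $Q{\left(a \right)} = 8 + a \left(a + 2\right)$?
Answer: $-508624$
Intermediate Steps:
$I{\left(z \right)} = 4 z^{2}$ ($I{\left(z \right)} = \left(2 z\right)^{2} = 4 z^{2}$)
$Q{\left(a \right)} = 8 + a \left(2 + a\right)$
$E{\left(T \right)} = 2 T \left(T + 4 T^{2}\right)$ ($E{\left(T \right)} = \left(T + T\right) \left(T + 4 T^{2}\right) = 2 T \left(T + 4 T^{2}\right)$)
$Q{\left(-14 \right)} + E{\left(-40 \right)} = \left(8 + \left(-14\right)^{2} + 2 \left(-14\right)\right) + \left(-40\right)^{2} \left(2 + 8 \left(-40\right)\right) = \left(8 + 196 - 28\right) + 1600 \left(2 - 320\right) = 176 + 1600 \left(-318\right) = 176 - 508800 = -508624$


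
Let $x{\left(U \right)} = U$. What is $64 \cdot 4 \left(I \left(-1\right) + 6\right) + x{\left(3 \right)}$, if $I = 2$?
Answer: $1027$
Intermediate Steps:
$64 \cdot 4 \left(I \left(-1\right) + 6\right) + x{\left(3 \right)} = 64 \cdot 4 \left(2 \left(-1\right) + 6\right) + 3 = 256 \left(-2 + 6\right) + 3 = 256 \cdot 4 + 3 = 1024 + 3 = 1027$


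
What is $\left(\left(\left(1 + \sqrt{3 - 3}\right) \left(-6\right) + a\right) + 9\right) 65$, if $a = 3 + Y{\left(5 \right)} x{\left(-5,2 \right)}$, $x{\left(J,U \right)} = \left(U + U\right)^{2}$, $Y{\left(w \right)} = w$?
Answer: $5590$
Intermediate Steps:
$x{\left(J,U \right)} = 4 U^{2}$ ($x{\left(J,U \right)} = \left(2 U\right)^{2} = 4 U^{2}$)
$a = 83$ ($a = 3 + 5 \cdot 4 \cdot 2^{2} = 3 + 5 \cdot 4 \cdot 4 = 3 + 5 \cdot 16 = 3 + 80 = 83$)
$\left(\left(\left(1 + \sqrt{3 - 3}\right) \left(-6\right) + a\right) + 9\right) 65 = \left(\left(\left(1 + \sqrt{3 - 3}\right) \left(-6\right) + 83\right) + 9\right) 65 = \left(\left(\left(1 + \sqrt{0}\right) \left(-6\right) + 83\right) + 9\right) 65 = \left(\left(\left(1 + 0\right) \left(-6\right) + 83\right) + 9\right) 65 = \left(\left(1 \left(-6\right) + 83\right) + 9\right) 65 = \left(\left(-6 + 83\right) + 9\right) 65 = \left(77 + 9\right) 65 = 86 \cdot 65 = 5590$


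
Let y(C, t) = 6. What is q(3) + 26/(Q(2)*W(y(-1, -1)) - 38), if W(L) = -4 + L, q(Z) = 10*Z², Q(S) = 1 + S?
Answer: 1427/16 ≈ 89.188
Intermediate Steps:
q(3) + 26/(Q(2)*W(y(-1, -1)) - 38) = 10*3² + 26/((1 + 2)*(-4 + 6) - 38) = 10*9 + 26/(3*2 - 38) = 90 + 26/(6 - 38) = 90 + 26/(-32) = 90 + 26*(-1/32) = 90 - 13/16 = 1427/16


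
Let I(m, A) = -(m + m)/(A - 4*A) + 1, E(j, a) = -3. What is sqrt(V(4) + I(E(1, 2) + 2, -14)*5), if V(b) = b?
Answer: sqrt(4074)/21 ≈ 3.0394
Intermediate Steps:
I(m, A) = 1 + 2*m/(3*A) (I(m, A) = -2*m/((-3*A)) + 1 = -2*m*(-1/(3*A)) + 1 = -(-2)*m/(3*A) + 1 = 2*m/(3*A) + 1 = 1 + 2*m/(3*A))
sqrt(V(4) + I(E(1, 2) + 2, -14)*5) = sqrt(4 + ((-14 + 2*(-3 + 2)/3)/(-14))*5) = sqrt(4 - (-14 + (2/3)*(-1))/14*5) = sqrt(4 - (-14 - 2/3)/14*5) = sqrt(4 - 1/14*(-44/3)*5) = sqrt(4 + (22/21)*5) = sqrt(4 + 110/21) = sqrt(194/21) = sqrt(4074)/21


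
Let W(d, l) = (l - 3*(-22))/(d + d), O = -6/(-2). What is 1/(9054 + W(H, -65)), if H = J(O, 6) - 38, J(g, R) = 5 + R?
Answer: 54/488915 ≈ 0.00011045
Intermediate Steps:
O = 3 (O = -6*(-½) = 3)
H = -27 (H = (5 + 6) - 38 = 11 - 38 = -27)
W(d, l) = (66 + l)/(2*d) (W(d, l) = (l + 66)/((2*d)) = (66 + l)*(1/(2*d)) = (66 + l)/(2*d))
1/(9054 + W(H, -65)) = 1/(9054 + (½)*(66 - 65)/(-27)) = 1/(9054 + (½)*(-1/27)*1) = 1/(9054 - 1/54) = 1/(488915/54) = 54/488915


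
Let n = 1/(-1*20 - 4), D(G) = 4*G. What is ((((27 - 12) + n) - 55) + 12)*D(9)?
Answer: -2019/2 ≈ -1009.5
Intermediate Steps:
n = -1/24 (n = 1/(-20 - 4) = 1/(-24) = -1/24 ≈ -0.041667)
((((27 - 12) + n) - 55) + 12)*D(9) = ((((27 - 12) - 1/24) - 55) + 12)*(4*9) = (((15 - 1/24) - 55) + 12)*36 = ((359/24 - 55) + 12)*36 = (-961/24 + 12)*36 = -673/24*36 = -2019/2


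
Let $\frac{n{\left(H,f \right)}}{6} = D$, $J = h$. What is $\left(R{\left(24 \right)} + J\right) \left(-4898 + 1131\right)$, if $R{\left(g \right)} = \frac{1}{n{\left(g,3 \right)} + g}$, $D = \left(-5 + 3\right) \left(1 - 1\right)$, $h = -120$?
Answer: $\frac{10845193}{24} \approx 4.5188 \cdot 10^{5}$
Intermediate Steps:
$J = -120$
$D = 0$ ($D = \left(-2\right) 0 = 0$)
$n{\left(H,f \right)} = 0$ ($n{\left(H,f \right)} = 6 \cdot 0 = 0$)
$R{\left(g \right)} = \frac{1}{g}$ ($R{\left(g \right)} = \frac{1}{0 + g} = \frac{1}{g}$)
$\left(R{\left(24 \right)} + J\right) \left(-4898 + 1131\right) = \left(\frac{1}{24} - 120\right) \left(-4898 + 1131\right) = \left(\frac{1}{24} - 120\right) \left(-3767\right) = \left(- \frac{2879}{24}\right) \left(-3767\right) = \frac{10845193}{24}$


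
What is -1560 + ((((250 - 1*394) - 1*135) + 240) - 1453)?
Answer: -3052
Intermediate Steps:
-1560 + ((((250 - 1*394) - 1*135) + 240) - 1453) = -1560 + ((((250 - 394) - 135) + 240) - 1453) = -1560 + (((-144 - 135) + 240) - 1453) = -1560 + ((-279 + 240) - 1453) = -1560 + (-39 - 1453) = -1560 - 1492 = -3052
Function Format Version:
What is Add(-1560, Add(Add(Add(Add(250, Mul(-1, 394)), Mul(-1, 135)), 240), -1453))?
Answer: -3052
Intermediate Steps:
Add(-1560, Add(Add(Add(Add(250, Mul(-1, 394)), Mul(-1, 135)), 240), -1453)) = Add(-1560, Add(Add(Add(Add(250, -394), -135), 240), -1453)) = Add(-1560, Add(Add(Add(-144, -135), 240), -1453)) = Add(-1560, Add(Add(-279, 240), -1453)) = Add(-1560, Add(-39, -1453)) = Add(-1560, -1492) = -3052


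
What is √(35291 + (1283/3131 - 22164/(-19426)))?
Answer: √32640436671029399982/30411403 ≈ 187.86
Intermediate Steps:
√(35291 + (1283/3131 - 22164/(-19426))) = √(35291 + (1283*(1/3131) - 22164*(-1/19426))) = √(35291 + (1283/3131 + 11082/9713)) = √(35291 + 47159521/30411403) = √(1073295982794/30411403) = √32640436671029399982/30411403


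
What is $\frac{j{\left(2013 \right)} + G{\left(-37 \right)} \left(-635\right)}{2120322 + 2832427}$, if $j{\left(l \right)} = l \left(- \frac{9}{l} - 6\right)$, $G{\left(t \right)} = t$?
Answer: $\frac{11408}{4952749} \approx 0.0023034$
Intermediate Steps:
$j{\left(l \right)} = l \left(-6 - \frac{9}{l}\right)$
$\frac{j{\left(2013 \right)} + G{\left(-37 \right)} \left(-635\right)}{2120322 + 2832427} = \frac{\left(-9 - 12078\right) - -23495}{2120322 + 2832427} = \frac{\left(-9 - 12078\right) + 23495}{4952749} = \left(-12087 + 23495\right) \frac{1}{4952749} = 11408 \cdot \frac{1}{4952749} = \frac{11408}{4952749}$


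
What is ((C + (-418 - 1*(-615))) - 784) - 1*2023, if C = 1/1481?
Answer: -3865409/1481 ≈ -2610.0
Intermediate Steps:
C = 1/1481 ≈ 0.00067522
((C + (-418 - 1*(-615))) - 784) - 1*2023 = ((1/1481 + (-418 - 1*(-615))) - 784) - 1*2023 = ((1/1481 + (-418 + 615)) - 784) - 2023 = ((1/1481 + 197) - 784) - 2023 = (291758/1481 - 784) - 2023 = -869346/1481 - 2023 = -3865409/1481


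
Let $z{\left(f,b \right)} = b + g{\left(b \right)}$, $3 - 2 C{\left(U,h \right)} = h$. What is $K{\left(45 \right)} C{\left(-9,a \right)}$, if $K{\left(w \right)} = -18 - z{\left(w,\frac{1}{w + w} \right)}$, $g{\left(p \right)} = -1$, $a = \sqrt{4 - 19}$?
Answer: $- \frac{1531}{60} + \frac{1531 i \sqrt{15}}{180} \approx -25.517 + 32.942 i$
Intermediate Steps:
$a = i \sqrt{15}$ ($a = \sqrt{-15} = i \sqrt{15} \approx 3.873 i$)
$C{\left(U,h \right)} = \frac{3}{2} - \frac{h}{2}$
$z{\left(f,b \right)} = -1 + b$ ($z{\left(f,b \right)} = b - 1 = -1 + b$)
$K{\left(w \right)} = -17 - \frac{1}{2 w}$ ($K{\left(w \right)} = -18 - \left(-1 + \frac{1}{w + w}\right) = -18 - \left(-1 + \frac{1}{2 w}\right) = -18 + \left(1 - \frac{1}{2 w}\right) = -17 - \frac{1}{2 w}$)
$K{\left(45 \right)} C{\left(-9,a \right)} = \left(-17 - \frac{1}{2 \cdot 45}\right) \left(\frac{3}{2} - \frac{i \sqrt{15}}{2}\right) = \left(-17 - \frac{1}{90}\right) \left(\frac{3}{2} - \frac{i \sqrt{15}}{2}\right) = - \frac{1531 \left(\frac{3}{2} - \frac{i \sqrt{15}}{2}\right)}{90} = - \frac{1531}{60} + \frac{1531 i \sqrt{15}}{180}$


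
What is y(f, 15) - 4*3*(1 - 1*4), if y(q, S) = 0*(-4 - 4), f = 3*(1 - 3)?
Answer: 36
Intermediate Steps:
f = -6 (f = 3*(-2) = -6)
y(q, S) = 0 (y(q, S) = 0*(-8) = 0)
y(f, 15) - 4*3*(1 - 1*4) = 0 - 4*3*(1 - 1*4) = 0 - 12*(1 - 4) = 0 - 12*(-3) = 0 - 1*(-36) = 0 + 36 = 36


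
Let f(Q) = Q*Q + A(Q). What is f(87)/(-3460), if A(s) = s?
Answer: -1914/865 ≈ -2.2127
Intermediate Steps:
f(Q) = Q + Q² (f(Q) = Q*Q + Q = Q² + Q = Q + Q²)
f(87)/(-3460) = (87*(1 + 87))/(-3460) = (87*88)*(-1/3460) = 7656*(-1/3460) = -1914/865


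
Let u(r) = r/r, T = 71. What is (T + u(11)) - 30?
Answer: 42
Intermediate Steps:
u(r) = 1
(T + u(11)) - 30 = (71 + 1) - 30 = 72 - 30 = 42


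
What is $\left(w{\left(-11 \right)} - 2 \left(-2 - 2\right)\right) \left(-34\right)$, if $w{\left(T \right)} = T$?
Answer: $102$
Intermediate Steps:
$\left(w{\left(-11 \right)} - 2 \left(-2 - 2\right)\right) \left(-34\right) = \left(-11 - 2 \left(-2 - 2\right)\right) \left(-34\right) = \left(-11 - -8\right) \left(-34\right) = \left(-11 + 8\right) \left(-34\right) = \left(-3\right) \left(-34\right) = 102$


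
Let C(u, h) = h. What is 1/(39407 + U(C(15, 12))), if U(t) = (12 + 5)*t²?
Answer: 1/41855 ≈ 2.3892e-5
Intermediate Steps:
U(t) = 17*t²
1/(39407 + U(C(15, 12))) = 1/(39407 + 17*12²) = 1/(39407 + 17*144) = 1/(39407 + 2448) = 1/41855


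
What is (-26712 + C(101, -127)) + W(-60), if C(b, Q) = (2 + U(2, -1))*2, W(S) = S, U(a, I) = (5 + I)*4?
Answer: -26736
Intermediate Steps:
U(a, I) = 20 + 4*I
C(b, Q) = 36 (C(b, Q) = (2 + (20 + 4*(-1)))*2 = (2 + (20 - 4))*2 = (2 + 16)*2 = 18*2 = 36)
(-26712 + C(101, -127)) + W(-60) = (-26712 + 36) - 60 = -26676 - 60 = -26736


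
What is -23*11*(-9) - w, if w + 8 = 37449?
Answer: -35164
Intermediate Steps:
w = 37441 (w = -8 + 37449 = 37441)
-23*11*(-9) - w = -23*11*(-9) - 1*37441 = -253*(-9) - 37441 = 2277 - 37441 = -35164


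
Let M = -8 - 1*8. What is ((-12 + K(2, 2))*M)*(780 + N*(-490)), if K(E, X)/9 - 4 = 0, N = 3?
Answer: 264960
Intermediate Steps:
K(E, X) = 36 (K(E, X) = 36 + 9*0 = 36 + 0 = 36)
M = -16 (M = -8 - 8 = -16)
((-12 + K(2, 2))*M)*(780 + N*(-490)) = ((-12 + 36)*(-16))*(780 + 3*(-490)) = (24*(-16))*(780 - 1470) = -384*(-690) = 264960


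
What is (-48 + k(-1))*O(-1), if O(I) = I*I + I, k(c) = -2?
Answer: 0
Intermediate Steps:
O(I) = I + I² (O(I) = I² + I = I + I²)
(-48 + k(-1))*O(-1) = (-48 - 2)*(-(1 - 1)) = -(-50)*0 = -50*0 = 0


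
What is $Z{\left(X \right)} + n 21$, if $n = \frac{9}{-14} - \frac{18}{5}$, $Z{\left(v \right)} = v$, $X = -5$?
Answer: $- \frac{941}{10} \approx -94.1$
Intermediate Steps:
$n = - \frac{297}{70}$ ($n = 9 \left(- \frac{1}{14}\right) - \frac{18}{5} = - \frac{9}{14} - \frac{18}{5} = - \frac{297}{70} \approx -4.2429$)
$Z{\left(X \right)} + n 21 = -5 - \frac{891}{10} = - \frac{941}{10}$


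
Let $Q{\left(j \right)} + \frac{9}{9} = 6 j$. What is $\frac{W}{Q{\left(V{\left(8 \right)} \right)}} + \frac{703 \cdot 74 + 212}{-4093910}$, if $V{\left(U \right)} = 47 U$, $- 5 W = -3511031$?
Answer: $\frac{1437325598286}{4615883525} \approx 311.39$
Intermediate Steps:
$W = \frac{3511031}{5}$ ($W = \left(- \frac{1}{5}\right) \left(-3511031\right) = \frac{3511031}{5} \approx 7.0221 \cdot 10^{5}$)
$Q{\left(j \right)} = -1 + 6 j$
$\frac{W}{Q{\left(V{\left(8 \right)} \right)}} + \frac{703 \cdot 74 + 212}{-4093910} = \frac{3511031}{5 \left(-1 + 6 \cdot 47 \cdot 8\right)} + \frac{703 \cdot 74 + 212}{-4093910} = \frac{3511031}{5 \left(-1 + 6 \cdot 376\right)} + \left(52022 + 212\right) \left(- \frac{1}{4093910}\right) = \frac{3511031}{5 \left(-1 + 2256\right)} + 52234 \left(- \frac{1}{4093910}\right) = \frac{3511031}{5 \cdot 2255} - \frac{26117}{2046955} = \frac{3511031}{5} \cdot \frac{1}{2255} - \frac{26117}{2046955} = \frac{3511031}{11275} - \frac{26117}{2046955} = \frac{1437325598286}{4615883525}$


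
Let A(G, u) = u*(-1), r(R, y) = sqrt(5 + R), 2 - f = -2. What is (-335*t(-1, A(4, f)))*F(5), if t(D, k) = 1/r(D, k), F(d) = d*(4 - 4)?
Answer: 0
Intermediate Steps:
F(d) = 0 (F(d) = d*0 = 0)
f = 4 (f = 2 - 1*(-2) = 2 + 2 = 4)
A(G, u) = -u
t(D, k) = 1/sqrt(5 + D) (t(D, k) = 1/(sqrt(5 + D)) = 1/sqrt(5 + D))
(-335*t(-1, A(4, f)))*F(5) = -335/sqrt(5 - 1)*0 = -335/sqrt(4)*0 = -335*1/2*0 = -335/2*0 = 0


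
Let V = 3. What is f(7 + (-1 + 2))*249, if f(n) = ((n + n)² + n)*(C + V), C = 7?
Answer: 657360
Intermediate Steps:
f(n) = 10*n + 40*n² (f(n) = ((n + n)² + n)*(7 + 3) = ((2*n)² + n)*10 = (4*n² + n)*10 = (n + 4*n²)*10 = 10*n + 40*n²)
f(7 + (-1 + 2))*249 = (10*(7 + (-1 + 2))*(1 + 4*(7 + (-1 + 2))))*249 = (10*(7 + 1)*(1 + 4*(7 + 1)))*249 = (10*8*(1 + 4*8))*249 = (10*8*(1 + 32))*249 = (10*8*33)*249 = 2640*249 = 657360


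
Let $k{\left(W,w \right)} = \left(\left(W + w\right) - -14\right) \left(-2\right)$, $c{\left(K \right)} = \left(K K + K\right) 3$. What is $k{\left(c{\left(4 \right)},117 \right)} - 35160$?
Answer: $-35542$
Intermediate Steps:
$c{\left(K \right)} = 3 K + 3 K^{2}$ ($c{\left(K \right)} = \left(K^{2} + K\right) 3 = \left(K + K^{2}\right) 3 = 3 K + 3 K^{2}$)
$k{\left(W,w \right)} = -28 - 2 W - 2 w$ ($k{\left(W,w \right)} = \left(\left(W + w\right) + 14\right) \left(-2\right) = \left(14 + W + w\right) \left(-2\right) = -28 - 2 W - 2 w$)
$k{\left(c{\left(4 \right)},117 \right)} - 35160 = \left(-28 - 2 \cdot 3 \cdot 4 \left(1 + 4\right) - 234\right) - 35160 = \left(-28 - 2 \cdot 3 \cdot 4 \cdot 5 - 234\right) - 35160 = \left(-28 - 120 - 234\right) - 35160 = -382 - 35160 = -35542$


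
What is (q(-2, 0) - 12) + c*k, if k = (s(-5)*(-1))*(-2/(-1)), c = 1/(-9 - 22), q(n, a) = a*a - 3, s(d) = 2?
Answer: -461/31 ≈ -14.871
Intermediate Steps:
q(n, a) = -3 + a² (q(n, a) = a² - 3 = -3 + a²)
c = -1/31 (c = 1/(-31) = -1/31 ≈ -0.032258)
k = -4 (k = (2*(-1))*(-2/(-1)) = -(-4)*(-1) = -2*2 = -4)
(q(-2, 0) - 12) + c*k = ((-3 + 0²) - 12) - 1/31*(-4) = ((-3 + 0) - 12) + 4/31 = (-3 - 12) + 4/31 = -15 + 4/31 = -461/31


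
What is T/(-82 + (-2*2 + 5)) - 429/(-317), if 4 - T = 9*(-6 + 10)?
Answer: 44893/25677 ≈ 1.7484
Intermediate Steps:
T = -32 (T = 4 - 9*(-6 + 10) = 4 - 9*4 = 4 - 1*36 = 4 - 36 = -32)
T/(-82 + (-2*2 + 5)) - 429/(-317) = -32/(-82 + (-2*2 + 5)) - 429/(-317) = -32/(-82 + (-4 + 5)) - 429*(-1/317) = -32/(-82 + 1) + 429/317 = -32/(-81) + 429/317 = -32*(-1/81) + 429/317 = 32/81 + 429/317 = 44893/25677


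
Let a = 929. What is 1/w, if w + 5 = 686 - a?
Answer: -1/248 ≈ -0.0040323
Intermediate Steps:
w = -248 (w = -5 + (686 - 1*929) = -5 + (686 - 929) = -5 - 243 = -248)
1/w = 1/(-248) = -1/248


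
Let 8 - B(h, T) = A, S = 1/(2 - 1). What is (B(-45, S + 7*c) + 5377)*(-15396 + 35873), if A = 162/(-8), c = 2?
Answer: 442733217/4 ≈ 1.1068e+8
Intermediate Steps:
S = 1 (S = 1/1 = 1)
A = -81/4 (A = 162*(-⅛) = -81/4 ≈ -20.250)
B(h, T) = 113/4 (B(h, T) = 8 - 1*(-81/4) = 8 + 81/4 = 113/4)
(B(-45, S + 7*c) + 5377)*(-15396 + 35873) = (113/4 + 5377)*(-15396 + 35873) = (21621/4)*20477 = 442733217/4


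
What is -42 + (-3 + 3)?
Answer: -42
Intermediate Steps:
-42 + (-3 + 3) = -7*6 + 0 = -42 + 0 = -42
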